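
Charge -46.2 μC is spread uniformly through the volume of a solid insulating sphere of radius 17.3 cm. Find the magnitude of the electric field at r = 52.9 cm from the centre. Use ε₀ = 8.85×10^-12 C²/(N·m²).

|E| = 1.48e6 N/C

By spherical symmetry E is radial; choose a Gaussian sphere of radius r = 52.9 cm (r > R, so the entire charge is enclosed).
Q_enc = -46.2 μC = -4.62e-5 C.
Applying ∮E·dA = Q_enc/ε₀ with Φ = E(4πr²):
E = |Q_enc|/(4πε₀r²) = (4.62×10^-5)/(4π·8.85×10^-12·(0.529)²) = 1.48e6 N/C.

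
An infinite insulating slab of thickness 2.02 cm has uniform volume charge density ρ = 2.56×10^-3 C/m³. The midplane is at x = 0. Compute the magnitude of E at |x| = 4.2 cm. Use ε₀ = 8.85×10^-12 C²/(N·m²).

2.92×10^6 N/C

The point |x| = 4.2 cm lies outside the slab (half-thickness 0.0101 m). A symmetric pillbox spanning the full slab encloses Q_enc = ρ·d·A.
Flux = 2EA ⇒ E = |ρ|d/(2ε₀), independent of distance outside.
E = (2.56e-3)(0.0202)/(2·8.85×10^-12) = 2.92e6 N/C.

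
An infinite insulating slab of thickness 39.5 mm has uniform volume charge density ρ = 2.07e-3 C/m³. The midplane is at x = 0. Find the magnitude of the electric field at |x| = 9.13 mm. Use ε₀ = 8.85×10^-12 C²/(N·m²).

By symmetry E is perpendicular to the slab. A Gaussian pillbox from −9.13 mm to +9.13 mm (face area A) lies entirely within the slab.
Q_enc = ρ·(2x)·A and flux = 2EA, so 2EA = 2ρxA/ε₀ ⇒ E = |ρ|x/ε₀.
E = (2.07×10^-3)(0.00913)/(8.85×10^-12) = 2.14×10^6 N/C.

|E| ≈ 2.14×10^6 N/C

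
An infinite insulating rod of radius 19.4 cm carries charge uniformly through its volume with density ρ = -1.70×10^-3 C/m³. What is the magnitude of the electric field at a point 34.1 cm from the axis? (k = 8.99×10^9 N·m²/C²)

Coaxial Gaussian cylinder, radius r = 34.1 cm, length L (r > 19.4 cm, full cross-section enclosed).
λ_enc = ρ·πR² = (-1.70e-3)π(0.194)² = -2.01×10^-4 C/m.
Since E is radial and uniform over the curved surface, Φ = E·2πrL = Q_enc/ε₀ = λ_enc L/ε₀.
E = 2k|λ_enc|/r = 2(8.99×10^9)(2.01e-4)/(0.341) = 1.06×10^7 N/C.

E = 1.06×10^7 N/C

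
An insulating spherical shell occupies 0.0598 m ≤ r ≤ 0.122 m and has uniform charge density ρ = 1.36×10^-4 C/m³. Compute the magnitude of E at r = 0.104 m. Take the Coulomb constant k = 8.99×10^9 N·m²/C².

E = 4.31×10^5 N/C

Symmetry ⇒ E = E(r) r̂. Gaussian sphere of radius r = 0.104 m (within the shell material, 0.0598 m < r < 0.122 m).
Enclosed charge is the volume from a to r: Q_enc = (4π/3)ρ(r³ − a³) = 5.19×10^-7 C.
Applying ∮E·dA = Q_enc/ε₀ with Φ = E(4πr²):
E = k|Q_enc|/r² = (8.99×10^9)(5.19×10^-7)/(0.104)² = 4.31×10^5 N/C.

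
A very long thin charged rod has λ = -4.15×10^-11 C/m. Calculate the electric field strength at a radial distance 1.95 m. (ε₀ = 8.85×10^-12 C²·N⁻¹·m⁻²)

Choose a coaxial cylinder of radius r = 1.95 m (arbitrary length L) as the Gaussian surface.
Q_enc = λL, so λ_enc = -4.15e-11 C/m.
Since E is radial and uniform over the curved surface, Φ = E·2πrL = Q_enc/ε₀ = λ_enc L/ε₀.
E = |λ_enc|/(2πε₀r) = (4.15×10^-11)/(2π·8.85×10^-12·1.95) = 0.383 N/C.

0.383 N/C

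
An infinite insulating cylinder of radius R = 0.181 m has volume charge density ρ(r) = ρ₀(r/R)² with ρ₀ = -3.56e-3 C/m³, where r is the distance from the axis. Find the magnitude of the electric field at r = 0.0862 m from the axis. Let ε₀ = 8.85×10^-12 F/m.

Coaxial Gaussian cylinder, radius r = 0.0862 m, length L (r < R).
Integrating ρ over the cross-section to radius r: λ_enc = (2πρ₀/R²) ∫₀^r r'^3 dr' = 2πρ₀ r^4/(4·R²) = -9.424×10^-6 C/m.
Since E is radial and uniform over the curved surface, Φ = E·2πrL = Q_enc/ε₀ = λ_enc L/ε₀.
E = |λ_enc|/(2πε₀r) = (9.424×10^-6)/(2π·8.85×10^-12·0.0862) = 1.97×10^6 N/C.

|E| = 1.97×10^6 N/C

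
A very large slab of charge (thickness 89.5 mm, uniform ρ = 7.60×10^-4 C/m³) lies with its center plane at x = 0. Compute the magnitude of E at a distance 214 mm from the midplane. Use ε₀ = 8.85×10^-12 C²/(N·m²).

The point |x| = 214 mm lies outside the slab (half-thickness 0.04475 m). A symmetric pillbox spanning the full slab encloses Q_enc = ρ·d·A.
Flux = 2EA ⇒ E = |ρ|d/(2ε₀), independent of distance outside.
E = (7.60×10^-4)(0.0895)/(2·8.85×10^-12) = 3.84×10^6 N/C.

E = 3.84e6 N/C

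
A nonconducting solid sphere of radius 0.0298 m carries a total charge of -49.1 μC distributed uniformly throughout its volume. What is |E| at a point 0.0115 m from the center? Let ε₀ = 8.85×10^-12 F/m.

By spherical symmetry E is radial; choose a Gaussian sphere of radius r = 0.0115 m (r < R).
For a uniform sphere the enclosed fraction is (r/R)³, so Q_enc = (-49.1 μC)(0.0115/0.0298)³ = -2.822×10^-6 C.
Since E is radial and uniform over the Gaussian sphere, Φ = E·4πr² = Q_enc/ε₀.
E = |Q_enc|/(4πε₀r²) = (2.822×10^-6)/(4π·8.85×10^-12·(0.0115)²) = 1.92×10^8 N/C.

E = 1.92×10^8 V/m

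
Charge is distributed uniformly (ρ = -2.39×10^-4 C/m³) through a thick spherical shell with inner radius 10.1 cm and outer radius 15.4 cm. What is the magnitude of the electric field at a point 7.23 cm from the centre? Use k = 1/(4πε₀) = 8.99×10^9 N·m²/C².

By spherical symmetry E is radial; choose a Gaussian sphere of radius r = 7.23 cm (r < 10.1 cm, inside the empty cavity).
Q_enc = 0 (all charge lies at larger r); Gauss's law gives E = 0.

|E| = 0 N/C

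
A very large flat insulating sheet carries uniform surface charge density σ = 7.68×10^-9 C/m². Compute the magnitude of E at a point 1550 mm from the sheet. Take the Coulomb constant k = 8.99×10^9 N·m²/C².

E ≈ 434 N/C

The symmetry is planar: E is normal to the sheet and the same magnitude on both sides. Take a pillbox straddling the sheet with end-cap area A.
Only the two end caps contribute flux: Φ = 2EA. With Q_enc = σA, Gauss's law gives E = |σ|/(2ε₀).
E = 2πk|σ| = 2π(8.99×10^9)(7.68×10^-9) = 434 N/C.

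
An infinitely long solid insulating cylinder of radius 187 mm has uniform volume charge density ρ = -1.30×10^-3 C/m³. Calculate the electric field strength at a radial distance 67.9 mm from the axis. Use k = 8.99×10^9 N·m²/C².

By cylindrical symmetry E is radial; use a coaxial Gaussian cylinder of radius 67.9 mm and length L (r < R).
Charge inside radius r per length L is ρ·πr²·L, so λ_enc = ρπr² = -1.883e-5 C/m.
Applying ∮E·dA = Q_enc/ε₀ with the end caps contributing no flux:
E = 2k|λ_enc|/r = 2(8.99×10^9)(1.883×10^-5)/(0.0679) = 4.99×10^6 N/C.

|E| ≈ 4.99e6 V/m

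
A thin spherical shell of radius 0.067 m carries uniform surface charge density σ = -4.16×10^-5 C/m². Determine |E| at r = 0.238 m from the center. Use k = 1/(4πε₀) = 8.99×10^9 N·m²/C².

E = 3.72×10^5 N/C

By spherical symmetry E is radial; choose a Gaussian sphere of radius r = 0.238 m (r > 0.067 m).
The entire shell is enclosed: Q_enc = σ·4πR² = (-4.16×10^-5)·4π·(0.067)² = -2.347×10^-6 C.
Gauss's law: E·4πr² = Q_enc/ε₀.
E = k|Q_enc|/r² = (8.99×10^9)(2.347×10^-6)/(0.238)² = 3.72e5 N/C.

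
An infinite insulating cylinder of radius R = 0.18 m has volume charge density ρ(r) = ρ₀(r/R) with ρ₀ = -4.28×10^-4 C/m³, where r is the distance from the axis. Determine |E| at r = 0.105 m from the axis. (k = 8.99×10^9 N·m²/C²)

E ≈ 9.87×10^5 N/C

Choose a coaxial cylinder of radius r = 0.105 m (arbitrary length L) as the Gaussian surface (r < R).
Integrating ρ over the cross-section to radius r: λ_enc = (2πρ₀/R) ∫₀^r r'^2 dr' = 2πρ₀ r^3/(3·R) = -5.765×10^-6 C/m.
Gauss's law: E·2πrL = λ_enc L/ε₀.
E = 2k|λ_enc|/r = 2(8.99×10^9)(5.765×10^-6)/(0.105) = 9.87e5 N/C.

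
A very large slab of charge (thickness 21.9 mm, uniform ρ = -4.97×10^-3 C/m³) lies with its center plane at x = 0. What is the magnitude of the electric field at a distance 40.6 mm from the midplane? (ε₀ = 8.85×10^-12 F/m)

E = 6.15×10^6 N/C

The point |x| = 40.6 mm lies outside the slab (half-thickness 0.01095 m). A symmetric pillbox spanning the full slab encloses Q_enc = ρ·d·A.
Flux = 2EA ⇒ E = |ρ|d/(2ε₀), independent of distance outside.
E = (4.97×10^-3)(0.0219)/(2·8.85×10^-12) = 6.15e6 N/C.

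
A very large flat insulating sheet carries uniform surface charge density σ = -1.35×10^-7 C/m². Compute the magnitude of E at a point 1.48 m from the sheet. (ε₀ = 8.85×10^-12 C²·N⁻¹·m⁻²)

By planar symmetry E is perpendicular to the sheet and uniform; use a Gaussian pillbox with flat faces of area A on each side of the sheet.
Only the two end caps contribute flux: Φ = 2EA. With Q_enc = σA, Gauss's law gives E = |σ|/(2ε₀).
E = |σ|/(2ε₀) = (1.35×10^-7)/(2·8.85×10^-12) = 7.63×10^3 N/C.

|E| = 7.63e3 N/C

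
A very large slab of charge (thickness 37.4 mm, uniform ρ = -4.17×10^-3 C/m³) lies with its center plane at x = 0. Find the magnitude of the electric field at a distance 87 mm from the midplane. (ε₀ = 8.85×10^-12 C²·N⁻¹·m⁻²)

The point |x| = 87 mm lies outside the slab (half-thickness 0.0187 m). A symmetric pillbox spanning the full slab encloses Q_enc = ρ·d·A.
Flux = 2EA ⇒ E = |ρ|d/(2ε₀), independent of distance outside.
E = (4.17×10^-3)(0.0374)/(2·8.85×10^-12) = 8.81×10^6 N/C.

E ≈ 8.81e6 N/C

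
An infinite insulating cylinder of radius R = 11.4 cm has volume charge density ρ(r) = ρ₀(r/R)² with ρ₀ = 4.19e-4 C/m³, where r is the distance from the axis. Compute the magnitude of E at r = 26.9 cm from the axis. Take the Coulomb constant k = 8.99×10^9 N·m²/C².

E = 5.72×10^5 N/C

Choose a coaxial cylinder of radius r = 26.9 cm (arbitrary length L) as the Gaussian surface (r > R, full charge per length enclosed).
λ_enc = 2π ∫₀^R ρ₀(r'/R)^2 r' dr' = 2πρ₀R²/4 = 8.553×10^-6 C/m.
Applying ∮E·dA = Q_enc/ε₀ with the end caps contributing no flux:
E = 2k|λ_enc|/r = 2(8.99×10^9)(8.553×10^-6)/(0.269) = 5.72×10^5 N/C.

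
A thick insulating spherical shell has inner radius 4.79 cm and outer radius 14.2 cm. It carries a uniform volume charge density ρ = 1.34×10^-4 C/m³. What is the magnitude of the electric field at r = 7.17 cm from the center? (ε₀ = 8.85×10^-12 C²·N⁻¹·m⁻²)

Use a concentric Gaussian sphere at r = 7.17 cm (within the shell material, 4.79 cm < r < 14.2 cm).
Enclosed charge is the volume from a to r: Q_enc = (4π/3)ρ(r³ − a³) = 1.452×10^-7 C.
Gauss's law: E·4πr² = Q_enc/ε₀.
E = |Q_enc|/(4πε₀r²) = (1.452×10^-7)/(4π·8.85×10^-12·(0.0717)²) = 2.54×10^5 N/C.

E = 2.54×10^5 V/m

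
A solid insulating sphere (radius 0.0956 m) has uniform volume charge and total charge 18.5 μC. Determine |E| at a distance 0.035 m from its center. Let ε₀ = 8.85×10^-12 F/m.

|E| = 6.66×10^6 N/C

Symmetry ⇒ E = E(r) r̂. Gaussian sphere of radius r = 0.035 m (r < R).
For a uniform sphere the enclosed fraction is (r/R)³, so Q_enc = (18.5 μC)(0.035/0.0956)³ = 9.078×10^-7 C.
Since E is radial and uniform over the Gaussian sphere, Φ = E·4πr² = Q_enc/ε₀.
E = |Q_enc|/(4πε₀r²) = (9.078×10^-7)/(4π·8.85×10^-12·(0.035)²) = 6.66×10^6 N/C.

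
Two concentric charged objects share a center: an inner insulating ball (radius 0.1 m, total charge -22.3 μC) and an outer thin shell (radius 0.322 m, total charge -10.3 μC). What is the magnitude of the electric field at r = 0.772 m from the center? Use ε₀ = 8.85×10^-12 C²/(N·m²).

E = 4.92e5 V/m

Symmetry ⇒ E = E(r) r̂. Gaussian sphere of radius r = 0.772 m (r > 0.322 m, enclosing both).
Q_enc = (-22.3 μC) + (-10.3 μC) = -3.26×10^-5 C.
Gauss's law: E·4πr² = Q_enc/ε₀.
E = |Q_enc|/(4πε₀r²) = (3.26×10^-5)/(4π·8.85×10^-12·(0.772)²) = 4.92e5 N/C.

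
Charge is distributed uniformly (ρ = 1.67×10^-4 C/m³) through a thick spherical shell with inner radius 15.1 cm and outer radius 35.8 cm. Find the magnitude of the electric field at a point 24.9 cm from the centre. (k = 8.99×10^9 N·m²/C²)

Symmetry ⇒ E = E(r) r̂. Gaussian sphere of radius r = 24.9 cm (within the shell material, 15.1 cm < r < 35.8 cm).
Only the shell between 15.1 cm and r is enclosed: Q_enc = ρ·(4π/3)(r³ − a³) = (1.67×10^-4)·(4π/3)·((0.249)³ − (0.151)³) = 8.391×10^-6 C.
Since E is radial and uniform over the Gaussian sphere, Φ = E·4πr² = Q_enc/ε₀.
E = k|Q_enc|/r² = (8.99×10^9)(8.391×10^-6)/(0.249)² = 1.22×10^6 N/C.

E = 1.22e6 V/m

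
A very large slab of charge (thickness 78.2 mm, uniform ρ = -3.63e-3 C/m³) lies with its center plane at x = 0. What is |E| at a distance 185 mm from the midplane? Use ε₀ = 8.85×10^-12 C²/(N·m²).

The point |x| = 185 mm lies outside the slab (half-thickness 0.0391 m). A symmetric pillbox spanning the full slab encloses Q_enc = ρ·d·A.
Flux = 2EA ⇒ E = |ρ|d/(2ε₀), independent of distance outside.
E = (3.63×10^-3)(0.0782)/(2·8.85×10^-12) = 1.60e7 N/C.

|E| ≈ 1.60×10^7 V/m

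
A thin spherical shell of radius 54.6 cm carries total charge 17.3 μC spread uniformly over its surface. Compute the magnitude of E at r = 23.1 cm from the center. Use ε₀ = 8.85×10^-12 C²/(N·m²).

E = 0 (no enclosed charge)

Use a concentric Gaussian sphere at r = 23.1 cm (inside the shell, r < 54.6 cm).
No charge lies within this surface, so Q_enc = 0 and Gauss's law gives E·4πr² = 0 ⇒ E = 0.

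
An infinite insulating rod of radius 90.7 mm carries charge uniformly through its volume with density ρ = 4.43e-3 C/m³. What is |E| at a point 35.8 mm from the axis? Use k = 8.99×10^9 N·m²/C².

By cylindrical symmetry E is radial; use a coaxial Gaussian cylinder of radius 35.8 mm and length L (r < R).
Enclosed charge per unit length: λ_enc = ρ·πr² = (4.43×10^-3)π(0.0358)² = 1.784×10^-5 C/m.
By Gauss's law (flux through the curved wall only), E·2πrL = λ_enc L/ε₀.
E = 2k|λ_enc|/r = 2(8.99×10^9)(1.784e-5)/(0.0358) = 8.96e6 N/C.

E ≈ 8.96×10^6 N/C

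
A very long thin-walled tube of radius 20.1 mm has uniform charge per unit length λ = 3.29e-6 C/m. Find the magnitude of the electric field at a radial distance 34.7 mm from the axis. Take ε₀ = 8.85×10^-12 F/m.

|E| = 1.71×10^6 N/C

By cylindrical symmetry E is radial; use a coaxial Gaussian cylinder of radius 34.7 mm and length L (r > 20.1 mm).
The full line charge is enclosed: λ_enc = 3.29×10^-6 C/m.
By Gauss's law (flux through the curved wall only), E·2πrL = λ_enc L/ε₀.
E = |λ_enc|/(2πε₀r) = (3.29×10^-6)/(2π·8.85×10^-12·0.0347) = 1.71e6 N/C.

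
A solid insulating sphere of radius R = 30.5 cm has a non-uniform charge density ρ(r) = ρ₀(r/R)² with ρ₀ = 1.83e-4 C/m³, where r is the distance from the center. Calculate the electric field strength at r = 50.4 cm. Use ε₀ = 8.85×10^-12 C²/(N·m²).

|E| ≈ 4.62e5 N/C

By spherical symmetry E is radial; choose a Gaussian sphere of radius r = 50.4 cm (r > R, all charge enclosed).
Q_enc = 4π ∫₀^R ρ₀(r'/R)^2 r'² dr' = 4πρ₀R³/5 = 1.305e-5 C.
Gauss's law: E·4πr² = Q_enc/ε₀.
E = |Q_enc|/(4πε₀r²) = (1.305e-5)/(4π·8.85×10^-12·(0.504)²) = 4.62×10^5 N/C.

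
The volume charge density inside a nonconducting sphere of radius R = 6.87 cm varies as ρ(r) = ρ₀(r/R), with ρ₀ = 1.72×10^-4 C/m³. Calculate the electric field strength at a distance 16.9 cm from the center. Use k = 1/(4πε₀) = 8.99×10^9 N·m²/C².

5.51e4 V/m

By spherical symmetry E is radial; choose a Gaussian sphere of radius r = 16.9 cm (r > R, all charge enclosed).
Q_enc = 4π ∫₀^R ρ₀(r'/R)^1 r'² dr' = 4πρ₀R³/4 = 1.752×10^-7 C.
Since E is radial and uniform over the Gaussian sphere, Φ = E·4πr² = Q_enc/ε₀.
E = k|Q_enc|/r² = (8.99×10^9)(1.752×10^-7)/(0.169)² = 5.51e4 N/C.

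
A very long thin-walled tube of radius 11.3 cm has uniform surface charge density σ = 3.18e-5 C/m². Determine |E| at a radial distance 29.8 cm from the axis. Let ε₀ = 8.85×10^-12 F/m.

Choose a coaxial cylinder of radius r = 29.8 cm (arbitrary length L) as the Gaussian surface (r > 11.3 cm).
The whole shell is enclosed: λ_enc = σ·2πR = (3.18×10^-5)·2π·(0.113) = 2.258e-5 C/m.
Gauss's law: E·2πrL = λ_enc L/ε₀.
E = |λ_enc|/(2πε₀r) = (2.258×10^-5)/(2π·8.85×10^-12·0.298) = 1.36×10^6 N/C.

1.36×10^6 V/m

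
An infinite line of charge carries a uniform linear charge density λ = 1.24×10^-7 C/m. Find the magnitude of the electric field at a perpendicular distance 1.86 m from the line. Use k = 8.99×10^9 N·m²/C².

E = 1.20×10^3 N/C

Choose a coaxial cylinder of radius r = 1.86 m (arbitrary length L) as the Gaussian surface.
Q_enc = λL, so λ_enc = 1.24×10^-7 C/m.
Since E is radial and uniform over the curved surface, Φ = E·2πrL = Q_enc/ε₀ = λ_enc L/ε₀.
E = 2k|λ_enc|/r = 2(8.99×10^9)(1.24e-7)/(1.86) = 1.20e3 N/C.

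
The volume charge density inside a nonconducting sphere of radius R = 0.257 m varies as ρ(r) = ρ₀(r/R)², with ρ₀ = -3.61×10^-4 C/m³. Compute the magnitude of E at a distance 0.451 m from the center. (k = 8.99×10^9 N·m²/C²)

Use a concentric Gaussian sphere at r = 0.451 m (r > R, all charge enclosed).
Q_enc = 4π ∫₀^R ρ₀(r'/R)^2 r'² dr' = 4πρ₀R³/5 = -1.54×10^-5 C.
Since E is radial and uniform over the Gaussian sphere, Φ = E·4πr² = Q_enc/ε₀.
E = k|Q_enc|/r² = (8.99×10^9)(1.54×10^-5)/(0.451)² = 6.81×10^5 N/C.

|E| = 6.81e5 N/C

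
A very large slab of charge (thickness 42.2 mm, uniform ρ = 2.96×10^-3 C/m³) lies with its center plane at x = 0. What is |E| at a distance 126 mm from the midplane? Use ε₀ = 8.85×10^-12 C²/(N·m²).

|E| = 7.06×10^6 V/m

The point |x| = 126 mm lies outside the slab (half-thickness 0.0211 m). A symmetric pillbox spanning the full slab encloses Q_enc = ρ·d·A.
Flux = 2EA ⇒ E = |ρ|d/(2ε₀), independent of distance outside.
E = (2.96×10^-3)(0.0422)/(2·8.85×10^-12) = 7.06e6 N/C.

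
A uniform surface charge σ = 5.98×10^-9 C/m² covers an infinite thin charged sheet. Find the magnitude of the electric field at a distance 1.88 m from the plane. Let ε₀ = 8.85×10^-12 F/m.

|E| ≈ 338 V/m

Choose a cylindrical pillbox piercing the sheet, end faces (area A) parallel to it.
Only the two end caps contribute flux: Φ = 2EA. With Q_enc = σA, Gauss's law gives E = |σ|/(2ε₀).
E = |σ|/(2ε₀) = (5.98×10^-9)/(2·8.85×10^-12) = 338 N/C.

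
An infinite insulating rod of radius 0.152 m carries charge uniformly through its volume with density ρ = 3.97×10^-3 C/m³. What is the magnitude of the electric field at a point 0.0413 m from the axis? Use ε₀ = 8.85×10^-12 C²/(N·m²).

9.26×10^6 N/C

By cylindrical symmetry E is radial; use a coaxial Gaussian cylinder of radius 0.0413 m and length L (r < R).
Charge inside radius r per length L is ρ·πr²·L, so λ_enc = ρπr² = 2.127×10^-5 C/m.
Applying ∮E·dA = Q_enc/ε₀ with the end caps contributing no flux:
E = |λ_enc|/(2πε₀r) = (2.127e-5)/(2π·8.85×10^-12·0.0413) = 9.26e6 N/C.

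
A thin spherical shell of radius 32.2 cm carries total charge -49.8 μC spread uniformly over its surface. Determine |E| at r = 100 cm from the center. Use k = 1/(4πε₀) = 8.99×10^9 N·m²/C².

Use a concentric Gaussian sphere at r = 100 cm (r > 32.2 cm).
The entire shell is enclosed: Q_enc = -4.98e-5 C.
Since E is radial and uniform over the Gaussian sphere, Φ = E·4πr² = Q_enc/ε₀.
E = k|Q_enc|/r² = (8.99×10^9)(4.98×10^-5)/(1)² = 4.48×10^5 N/C.

4.48e5 N/C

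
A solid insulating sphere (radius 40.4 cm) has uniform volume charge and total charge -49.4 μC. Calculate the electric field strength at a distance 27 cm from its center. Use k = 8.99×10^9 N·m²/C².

Symmetry ⇒ E = E(r) r̂. Gaussian sphere of radius r = 27 cm (r < R).
For a uniform sphere the enclosed fraction is (r/R)³, so Q_enc = (-49.4 μC)(0.27/0.404)³ = -1.475×10^-5 C.
Gauss's law: E·4πr² = Q_enc/ε₀.
E = k|Q_enc|/r² = (8.99×10^9)(1.475e-5)/(0.27)² = 1.82×10^6 N/C.

E = 1.82×10^6 N/C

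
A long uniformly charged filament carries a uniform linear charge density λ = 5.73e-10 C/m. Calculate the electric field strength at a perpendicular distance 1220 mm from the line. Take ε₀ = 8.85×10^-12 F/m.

Coaxial Gaussian cylinder, radius r = 1220 mm, length L.
Q_enc = λL, so λ_enc = 5.73e-10 C/m.
Gauss's law: E·2πrL = λ_enc L/ε₀.
E = |λ_enc|/(2πε₀r) = (5.73e-10)/(2π·8.85×10^-12·1.22) = 8.45 N/C.

8.45 N/C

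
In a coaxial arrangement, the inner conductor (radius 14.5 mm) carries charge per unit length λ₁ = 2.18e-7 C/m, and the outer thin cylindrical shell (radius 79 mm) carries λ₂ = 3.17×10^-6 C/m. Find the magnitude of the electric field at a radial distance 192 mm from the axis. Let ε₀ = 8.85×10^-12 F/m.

Choose a coaxial cylinder of radius r = 192 mm (arbitrary length L) as the Gaussian surface (r > 79 mm, enclosing both).
λ_enc = λ₁ + λ₂ = (2.18×10^-7) + (3.17e-6) = 3.388e-6 C/m.
Since E is radial and uniform over the curved surface, Φ = E·2πrL = Q_enc/ε₀ = λ_enc L/ε₀.
E = |λ_enc|/(2πε₀r) = (3.388×10^-6)/(2π·8.85×10^-12·0.192) = 3.17×10^5 N/C.

|E| ≈ 3.17×10^5 V/m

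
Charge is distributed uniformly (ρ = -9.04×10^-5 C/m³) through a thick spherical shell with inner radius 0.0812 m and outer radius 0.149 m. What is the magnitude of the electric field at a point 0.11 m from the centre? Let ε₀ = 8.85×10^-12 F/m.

Use a concentric Gaussian sphere at r = 0.11 m (within the shell material, 0.0812 m < r < 0.149 m).
Only the shell between 0.0812 m and r is enclosed: Q_enc = ρ·(4π/3)(r³ − a³) = (-9.04e-5)·(4π/3)·((0.11)³ − (0.0812)³) = -3.013×10^-7 C.
By Gauss's law, ∮E·dA = E·4πr² = Q_enc/ε₀.
E = |Q_enc|/(4πε₀r²) = (3.013e-7)/(4π·8.85×10^-12·(0.11)²) = 2.24×10^5 N/C.

E = 2.24×10^5 N/C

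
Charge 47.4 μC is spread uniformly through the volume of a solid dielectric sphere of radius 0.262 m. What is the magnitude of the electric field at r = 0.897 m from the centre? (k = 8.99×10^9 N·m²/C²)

5.30×10^5 V/m

Use a concentric Gaussian sphere at r = 0.897 m (r > R, so the entire charge is enclosed).
Q_enc = 47.4 μC = 4.74e-5 C.
Gauss's law: E·4πr² = Q_enc/ε₀.
E = k|Q_enc|/r² = (8.99×10^9)(4.74×10^-5)/(0.897)² = 5.30×10^5 N/C.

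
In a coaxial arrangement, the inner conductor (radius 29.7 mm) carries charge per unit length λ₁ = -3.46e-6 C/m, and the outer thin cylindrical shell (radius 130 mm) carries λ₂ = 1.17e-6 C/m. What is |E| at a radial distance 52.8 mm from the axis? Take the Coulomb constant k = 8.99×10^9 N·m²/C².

1.18e6 V/m

By cylindrical symmetry E is radial; use a coaxial Gaussian cylinder of radius 52.8 mm and length L (between the conductors, 29.7 mm < r < 130 mm).
Only the inner wire is enclosed; the outer shell contributes nothing inside itself. λ_enc = λ₁ = -3.46×10^-6 C/m.
Since E is radial and uniform over the curved surface, Φ = E·2πrL = Q_enc/ε₀ = λ_enc L/ε₀.
E = 2k|λ_enc|/r = 2(8.99×10^9)(3.46e-6)/(0.0528) = 1.18×10^6 N/C.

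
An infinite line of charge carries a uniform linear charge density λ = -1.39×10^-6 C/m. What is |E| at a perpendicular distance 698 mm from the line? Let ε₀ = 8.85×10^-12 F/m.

|E| = 3.58×10^4 N/C

By cylindrical symmetry E is radial; use a coaxial Gaussian cylinder of radius 698 mm and length L.
Q_enc = λL, so λ_enc = -1.39×10^-6 C/m.
By Gauss's law (flux through the curved wall only), E·2πrL = λ_enc L/ε₀.
E = |λ_enc|/(2πε₀r) = (1.39×10^-6)/(2π·8.85×10^-12·0.698) = 3.58×10^4 N/C.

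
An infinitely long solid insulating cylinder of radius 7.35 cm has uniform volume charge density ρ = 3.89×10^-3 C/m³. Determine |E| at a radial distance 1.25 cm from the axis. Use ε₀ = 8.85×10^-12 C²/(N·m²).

Take a coaxial cylindrical Gaussian surface of radius r = 1.25 cm and length L (r < R).
Charge inside radius r per length L is ρ·πr²·L, so λ_enc = ρπr² = 1.909×10^-6 C/m.
Since E is radial and uniform over the curved surface, Φ = E·2πrL = Q_enc/ε₀ = λ_enc L/ε₀.
E = |λ_enc|/(2πε₀r) = (1.909×10^-6)/(2π·8.85×10^-12·0.0125) = 2.75×10^6 N/C.

|E| = 2.75×10^6 N/C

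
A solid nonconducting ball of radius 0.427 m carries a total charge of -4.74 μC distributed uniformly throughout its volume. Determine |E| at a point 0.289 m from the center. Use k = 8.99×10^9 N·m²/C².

E = 1.58e5 V/m

Symmetry ⇒ E = E(r) r̂. Gaussian sphere of radius r = 0.289 m (r < R).
Only the charge within r is enclosed: Q_enc = Q·(r/R)³ = (-4.74 μC)·(0.289 m/0.427 m)³ = -1.47×10^-6 C.
Since E is radial and uniform over the Gaussian sphere, Φ = E·4πr² = Q_enc/ε₀.
E = k|Q_enc|/r² = (8.99×10^9)(1.47×10^-6)/(0.289)² = 1.58e5 N/C.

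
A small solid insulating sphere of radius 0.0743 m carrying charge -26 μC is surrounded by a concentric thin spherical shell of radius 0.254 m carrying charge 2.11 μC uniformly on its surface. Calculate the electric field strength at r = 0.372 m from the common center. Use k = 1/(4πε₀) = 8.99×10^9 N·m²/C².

|E| = 1.55×10^6 N/C

By spherical symmetry E is radial; choose a Gaussian sphere of radius r = 0.372 m (r > 0.254 m, enclosing both).
Q_enc = (-26 μC) + (2.11 μC) = -2.389×10^-5 C.
Gauss's law: E·4πr² = Q_enc/ε₀.
E = k|Q_enc|/r² = (8.99×10^9)(2.389e-5)/(0.372)² = 1.55e6 N/C.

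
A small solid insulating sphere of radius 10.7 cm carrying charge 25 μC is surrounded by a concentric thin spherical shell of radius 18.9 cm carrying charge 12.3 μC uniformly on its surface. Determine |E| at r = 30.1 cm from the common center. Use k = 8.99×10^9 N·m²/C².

Use a concentric Gaussian sphere at r = 30.1 cm (r > 18.9 cm, enclosing both).
Q_enc = (25 μC) + (12.3 μC) = 3.73×10^-5 C.
Gauss's law: E·4πr² = Q_enc/ε₀.
E = k|Q_enc|/r² = (8.99×10^9)(3.73×10^-5)/(0.301)² = 3.70×10^6 N/C.

3.70×10^6 N/C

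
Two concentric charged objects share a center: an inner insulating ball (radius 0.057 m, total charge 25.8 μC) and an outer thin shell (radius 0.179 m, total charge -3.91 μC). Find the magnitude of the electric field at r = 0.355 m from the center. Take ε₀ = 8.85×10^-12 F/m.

Use a concentric Gaussian sphere at r = 0.355 m (r > 0.179 m, enclosing both).
Q_enc = (25.8 μC) + (-3.91 μC) = 2.189e-5 C.
Gauss's law: E·4πr² = Q_enc/ε₀.
E = |Q_enc|/(4πε₀r²) = (2.189×10^-5)/(4π·8.85×10^-12·(0.355)²) = 1.56×10^6 N/C.

|E| ≈ 1.56e6 V/m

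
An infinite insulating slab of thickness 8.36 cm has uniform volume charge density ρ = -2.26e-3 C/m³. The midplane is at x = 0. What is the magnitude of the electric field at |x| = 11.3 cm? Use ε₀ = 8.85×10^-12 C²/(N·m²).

|E| ≈ 1.07e7 N/C

The point |x| = 11.3 cm lies outside the slab (half-thickness 0.0418 m). A symmetric pillbox spanning the full slab encloses Q_enc = ρ·d·A.
Flux = 2EA ⇒ E = |ρ|d/(2ε₀), independent of distance outside.
E = (2.26×10^-3)(0.0836)/(2·8.85×10^-12) = 1.07×10^7 N/C.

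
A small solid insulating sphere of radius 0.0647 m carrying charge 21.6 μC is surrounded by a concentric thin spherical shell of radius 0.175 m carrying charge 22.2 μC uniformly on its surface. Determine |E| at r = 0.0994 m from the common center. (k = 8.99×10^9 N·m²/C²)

By spherical symmetry E is radial; choose a Gaussian sphere of radius r = 0.0994 m (between the bodies, 0.0647 m < r < 0.175 m).
The shell at 0.175 m lies outside the Gaussian surface, so Q_enc = 21.6 μC = 2.16e-5 C.
By Gauss's law, ∮E·dA = E·4πr² = Q_enc/ε₀.
E = k|Q_enc|/r² = (8.99×10^9)(2.16e-5)/(0.0994)² = 1.97×10^7 N/C.

E ≈ 1.97×10^7 N/C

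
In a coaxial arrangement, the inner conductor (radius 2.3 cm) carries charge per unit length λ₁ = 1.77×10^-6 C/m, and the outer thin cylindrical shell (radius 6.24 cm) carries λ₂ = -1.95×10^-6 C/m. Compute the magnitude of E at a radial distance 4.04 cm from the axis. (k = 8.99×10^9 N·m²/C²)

Take a coaxial cylindrical Gaussian surface of radius r = 4.04 cm and length L (between the conductors, 2.3 cm < r < 6.24 cm).
Only the inner wire is enclosed; the outer shell contributes nothing inside itself. λ_enc = λ₁ = 1.77×10^-6 C/m.
Applying ∮E·dA = Q_enc/ε₀ with the end caps contributing no flux:
E = 2k|λ_enc|/r = 2(8.99×10^9)(1.77×10^-6)/(0.0404) = 7.88×10^5 N/C.

E ≈ 7.88×10^5 V/m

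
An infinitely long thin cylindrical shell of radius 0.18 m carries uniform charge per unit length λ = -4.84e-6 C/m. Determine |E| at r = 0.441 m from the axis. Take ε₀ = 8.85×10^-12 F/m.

Take a coaxial cylindrical Gaussian surface of radius r = 0.441 m and length L (r > 0.18 m).
The full line charge is enclosed: λ_enc = -4.84×10^-6 C/m.
Gauss's law: E·2πrL = λ_enc L/ε₀.
E = |λ_enc|/(2πε₀r) = (4.84×10^-6)/(2π·8.85×10^-12·0.441) = 1.97×10^5 N/C.

E ≈ 1.97×10^5 N/C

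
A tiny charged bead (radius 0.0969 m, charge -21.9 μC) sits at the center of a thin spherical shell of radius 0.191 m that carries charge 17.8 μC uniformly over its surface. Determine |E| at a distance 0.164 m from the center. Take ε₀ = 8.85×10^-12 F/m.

7.32×10^6 V/m

By spherical symmetry E is radial; choose a Gaussian sphere of radius r = 0.164 m (between the bodies, 0.0969 m < r < 0.191 m).
Only the inner charge is enclosed; the outer shell contributes nothing inside itself. Q_enc = -21.9 μC = -2.19×10^-5 C.
Applying ∮E·dA = Q_enc/ε₀ with Φ = E(4πr²):
E = |Q_enc|/(4πε₀r²) = (2.19×10^-5)/(4π·8.85×10^-12·(0.164)²) = 7.32×10^6 N/C.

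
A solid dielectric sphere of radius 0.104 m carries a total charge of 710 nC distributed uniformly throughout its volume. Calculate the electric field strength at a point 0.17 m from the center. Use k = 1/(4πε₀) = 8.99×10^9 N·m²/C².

Use a concentric Gaussian sphere at r = 0.17 m (r > R, so the entire charge is enclosed).
Q_enc = 710 nC = 7.10×10^-7 C.
Applying ∮E·dA = Q_enc/ε₀ with Φ = E(4πr²):
E = k|Q_enc|/r² = (8.99×10^9)(7.10×10^-7)/(0.17)² = 2.21e5 N/C.

|E| ≈ 2.21e5 V/m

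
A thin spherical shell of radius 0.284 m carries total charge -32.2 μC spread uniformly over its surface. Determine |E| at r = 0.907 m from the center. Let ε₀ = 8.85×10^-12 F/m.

|E| = 3.52×10^5 N/C

By spherical symmetry E is radial; choose a Gaussian sphere of radius r = 0.907 m (r > 0.284 m).
The entire shell is enclosed: Q_enc = -3.22e-5 C.
By Gauss's law, ∮E·dA = E·4πr² = Q_enc/ε₀.
E = |Q_enc|/(4πε₀r²) = (3.22×10^-5)/(4π·8.85×10^-12·(0.907)²) = 3.52×10^5 N/C.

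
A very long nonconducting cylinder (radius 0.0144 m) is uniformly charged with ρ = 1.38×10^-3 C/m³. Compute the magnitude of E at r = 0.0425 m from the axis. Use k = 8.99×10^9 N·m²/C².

Choose a coaxial cylinder of radius r = 0.0425 m (arbitrary length L) as the Gaussian surface (r > 0.0144 m, full cross-section enclosed).
λ_enc = ρ·πR² = (1.38e-3)π(0.0144)² = 8.99×10^-7 C/m.
By Gauss's law (flux through the curved wall only), E·2πrL = λ_enc L/ε₀.
E = 2k|λ_enc|/r = 2(8.99×10^9)(8.99×10^-7)/(0.0425) = 3.80×10^5 N/C.

E ≈ 3.80×10^5 N/C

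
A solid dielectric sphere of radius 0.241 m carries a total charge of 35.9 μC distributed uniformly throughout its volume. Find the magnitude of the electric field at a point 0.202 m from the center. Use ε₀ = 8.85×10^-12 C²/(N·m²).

Use a concentric Gaussian sphere at r = 0.202 m (r < R).
Only the charge within r is enclosed: Q_enc = Q·(r/R)³ = (35.9 μC)·(0.202 m/0.241 m)³ = 2.114×10^-5 C.
By Gauss's law, ∮E·dA = E·4πr² = Q_enc/ε₀.
E = |Q_enc|/(4πε₀r²) = (2.114×10^-5)/(4π·8.85×10^-12·(0.202)²) = 4.66e6 N/C.

4.66×10^6 N/C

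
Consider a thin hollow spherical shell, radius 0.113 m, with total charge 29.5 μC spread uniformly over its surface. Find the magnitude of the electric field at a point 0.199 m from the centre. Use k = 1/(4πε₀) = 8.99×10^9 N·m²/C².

E = 6.70×10^6 N/C

Symmetry ⇒ E = E(r) r̂. Gaussian sphere of radius r = 0.199 m (r > 0.113 m).
The entire shell is enclosed: Q_enc = 2.95×10^-5 C.
By Gauss's law, ∮E·dA = E·4πr² = Q_enc/ε₀.
E = k|Q_enc|/r² = (8.99×10^9)(2.95×10^-5)/(0.199)² = 6.70×10^6 N/C.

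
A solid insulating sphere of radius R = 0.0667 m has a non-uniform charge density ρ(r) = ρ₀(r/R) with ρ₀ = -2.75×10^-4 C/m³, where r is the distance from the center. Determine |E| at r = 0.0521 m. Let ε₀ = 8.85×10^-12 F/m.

3.16e5 N/C

Take a concentric spherical Gaussian surface of radius r = 0.0521 m (r < R).
Integrate the density: Q_enc = 4π ∫₀^r ρ₀(r'/R)^1 r'² dr' = 4πρ₀ r^4/(4·R) = -9.543×10^-8 C.
Applying ∮E·dA = Q_enc/ε₀ with Φ = E(4πr²):
E = |Q_enc|/(4πε₀r²) = (9.543×10^-8)/(4π·8.85×10^-12·(0.0521)²) = 3.16×10^5 N/C.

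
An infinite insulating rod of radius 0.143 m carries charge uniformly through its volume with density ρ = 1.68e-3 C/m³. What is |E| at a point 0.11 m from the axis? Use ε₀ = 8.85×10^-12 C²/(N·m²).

E ≈ 1.04×10^7 N/C

Coaxial Gaussian cylinder, radius r = 0.11 m, length L (r < R).
Charge inside radius r per length L is ρ·πr²·L, so λ_enc = ρπr² = 6.386×10^-5 C/m.
Applying ∮E·dA = Q_enc/ε₀ with the end caps contributing no flux:
E = |λ_enc|/(2πε₀r) = (6.386×10^-5)/(2π·8.85×10^-12·0.11) = 1.04×10^7 N/C.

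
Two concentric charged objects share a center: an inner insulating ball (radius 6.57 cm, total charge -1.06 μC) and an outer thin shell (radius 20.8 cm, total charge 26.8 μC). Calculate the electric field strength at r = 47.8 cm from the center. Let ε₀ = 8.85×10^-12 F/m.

Take a concentric spherical Gaussian surface of radius r = 47.8 cm (r > 20.8 cm, enclosing both).
Q_enc = (-1.06 μC) + (26.8 μC) = 2.574e-5 C.
By Gauss's law, ∮E·dA = E·4πr² = Q_enc/ε₀.
E = |Q_enc|/(4πε₀r²) = (2.574×10^-5)/(4π·8.85×10^-12·(0.478)²) = 1.01e6 N/C.

|E| ≈ 1.01e6 V/m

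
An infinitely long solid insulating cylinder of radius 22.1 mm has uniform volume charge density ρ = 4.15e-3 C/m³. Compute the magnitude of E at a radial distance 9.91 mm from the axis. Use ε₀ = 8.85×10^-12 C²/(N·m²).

Coaxial Gaussian cylinder, radius r = 9.91 mm, length L (r < R).
Enclosed charge per unit length: λ_enc = ρ·πr² = (4.15e-3)π(0.00991)² = 1.28e-6 C/m.
Since E is radial and uniform over the curved surface, Φ = E·2πrL = Q_enc/ε₀ = λ_enc L/ε₀.
E = |λ_enc|/(2πε₀r) = (1.28×10^-6)/(2π·8.85×10^-12·0.00991) = 2.32e6 N/C.

E ≈ 2.32×10^6 N/C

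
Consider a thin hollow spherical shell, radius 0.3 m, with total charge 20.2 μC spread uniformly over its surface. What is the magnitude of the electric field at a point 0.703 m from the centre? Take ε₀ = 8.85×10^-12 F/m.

By spherical symmetry E is radial; choose a Gaussian sphere of radius r = 0.703 m (r > 0.3 m).
The entire shell is enclosed: Q_enc = 2.02×10^-5 C.
By Gauss's law, ∮E·dA = E·4πr² = Q_enc/ε₀.
E = |Q_enc|/(4πε₀r²) = (2.02×10^-5)/(4π·8.85×10^-12·(0.703)²) = 3.68×10^5 N/C.

|E| = 3.68e5 N/C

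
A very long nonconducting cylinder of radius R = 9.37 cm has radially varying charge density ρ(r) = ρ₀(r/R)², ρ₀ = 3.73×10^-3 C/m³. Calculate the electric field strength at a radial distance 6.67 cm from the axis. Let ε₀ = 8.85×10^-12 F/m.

By cylindrical symmetry E is radial; use a coaxial Gaussian cylinder of radius 6.67 cm and length L (r < R).
Integrating ρ over the cross-section to radius r: λ_enc = (2πρ₀/R²) ∫₀^r r'^3 dr' = 2πρ₀ r^4/(4·R²) = 1.321×10^-5 C/m.
Gauss's law: E·2πrL = λ_enc L/ε₀.
E = |λ_enc|/(2πε₀r) = (1.321e-5)/(2π·8.85×10^-12·0.0667) = 3.56×10^6 N/C.

|E| ≈ 3.56e6 N/C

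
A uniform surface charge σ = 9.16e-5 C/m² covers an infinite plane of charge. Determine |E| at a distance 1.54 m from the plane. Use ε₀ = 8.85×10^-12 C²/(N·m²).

|E| = 5.18×10^6 N/C

The symmetry is planar: E is normal to the sheet and the same magnitude on both sides. Take a pillbox straddling the sheet with end-cap area A.
Flux Φ = 2EA and Q_enc = σA, so 2EA = σA/ε₀ ⇒ E = |σ|/(2ε₀), independent of distance.
E = |σ|/(2ε₀) = (9.16×10^-5)/(2·8.85×10^-12) = 5.18×10^6 N/C.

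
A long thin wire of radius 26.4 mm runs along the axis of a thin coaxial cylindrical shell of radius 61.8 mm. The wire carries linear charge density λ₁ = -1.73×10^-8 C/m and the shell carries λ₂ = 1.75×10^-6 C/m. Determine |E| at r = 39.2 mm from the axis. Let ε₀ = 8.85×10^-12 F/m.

7.94×10^3 N/C

Take a coaxial cylindrical Gaussian surface of radius r = 39.2 mm and length L (between the conductors, 26.4 mm < r < 61.8 mm).
The shell at 61.8 mm lies outside the Gaussian surface, so λ_enc = λ₁ = -1.73×10^-8 C/m.
Gauss's law: E·2πrL = λ_enc L/ε₀.
E = |λ_enc|/(2πε₀r) = (1.73×10^-8)/(2π·8.85×10^-12·0.0392) = 7.94×10^3 N/C.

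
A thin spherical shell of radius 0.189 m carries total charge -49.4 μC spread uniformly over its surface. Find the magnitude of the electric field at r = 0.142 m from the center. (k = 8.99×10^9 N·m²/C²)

|E| = 0 N/C

Symmetry ⇒ E = E(r) r̂. Gaussian sphere of radius r = 0.142 m (inside the shell, r < 0.189 m).
No charge lies within this surface, so Q_enc = 0 and Gauss's law gives E·4πr² = 0 ⇒ E = 0.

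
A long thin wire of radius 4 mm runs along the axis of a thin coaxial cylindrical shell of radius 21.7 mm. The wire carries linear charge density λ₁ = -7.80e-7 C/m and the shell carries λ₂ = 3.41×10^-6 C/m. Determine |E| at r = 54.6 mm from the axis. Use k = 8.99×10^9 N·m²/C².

Coaxial Gaussian cylinder, radius r = 54.6 mm, length L (r > 21.7 mm, enclosing both).
λ_enc = λ₁ + λ₂ = (-7.80×10^-7) + (3.41e-6) = 2.63×10^-6 C/m.
Since E is radial and uniform over the curved surface, Φ = E·2πrL = Q_enc/ε₀ = λ_enc L/ε₀.
E = 2k|λ_enc|/r = 2(8.99×10^9)(2.63×10^-6)/(0.0546) = 8.66×10^5 N/C.

|E| = 8.66e5 N/C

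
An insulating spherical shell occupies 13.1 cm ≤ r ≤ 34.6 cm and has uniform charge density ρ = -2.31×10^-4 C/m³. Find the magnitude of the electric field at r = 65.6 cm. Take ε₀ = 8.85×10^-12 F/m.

E = 7.92×10^5 V/m

Symmetry ⇒ E = E(r) r̂. Gaussian sphere of radius r = 65.6 cm (r > 34.6 cm, enclosing the whole shell).
Q_enc = ρ·(4π/3)(b³ − a³) = (-2.31×10^-4)·(4π/3)·((0.346)³ − (0.131)³) = -3.79×10^-5 C.
Gauss's law: E·4πr² = Q_enc/ε₀.
E = |Q_enc|/(4πε₀r²) = (3.79e-5)/(4π·8.85×10^-12·(0.656)²) = 7.92e5 N/C.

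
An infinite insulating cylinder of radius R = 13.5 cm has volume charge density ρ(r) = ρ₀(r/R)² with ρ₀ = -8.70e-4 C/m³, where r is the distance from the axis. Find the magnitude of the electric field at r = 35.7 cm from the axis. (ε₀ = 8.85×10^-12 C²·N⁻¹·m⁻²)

|E| = 1.25×10^6 V/m

By cylindrical symmetry E is radial; use a coaxial Gaussian cylinder of radius 35.7 cm and length L (r > R, full charge per length enclosed).
λ_enc = 2π ∫₀^R ρ₀(r'/R)^2 r' dr' = 2πρ₀R²/4 = -2.491×10^-5 C/m.
Applying ∮E·dA = Q_enc/ε₀ with the end caps contributing no flux:
E = |λ_enc|/(2πε₀r) = (2.491×10^-5)/(2π·8.85×10^-12·0.357) = 1.25×10^6 N/C.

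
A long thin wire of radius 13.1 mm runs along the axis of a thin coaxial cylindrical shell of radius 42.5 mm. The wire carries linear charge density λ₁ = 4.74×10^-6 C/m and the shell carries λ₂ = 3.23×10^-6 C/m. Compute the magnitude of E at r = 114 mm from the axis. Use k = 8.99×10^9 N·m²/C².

Choose a coaxial cylinder of radius r = 114 mm (arbitrary length L) as the Gaussian surface (r > 42.5 mm, enclosing both).
λ_enc = λ₁ + λ₂ = (4.74×10^-6) + (3.23e-6) = 7.97×10^-6 C/m.
Gauss's law: E·2πrL = λ_enc L/ε₀.
E = 2k|λ_enc|/r = 2(8.99×10^9)(7.97×10^-6)/(0.114) = 1.26×10^6 N/C.

1.26×10^6 N/C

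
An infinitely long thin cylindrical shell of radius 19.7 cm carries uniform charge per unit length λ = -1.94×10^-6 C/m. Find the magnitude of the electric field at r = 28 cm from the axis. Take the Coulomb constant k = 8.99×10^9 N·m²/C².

1.25×10^5 N/C

Coaxial Gaussian cylinder, radius r = 28 cm, length L (r > 19.7 cm).
The full line charge is enclosed: λ_enc = -1.94×10^-6 C/m.
Applying ∮E·dA = Q_enc/ε₀ with the end caps contributing no flux:
E = 2k|λ_enc|/r = 2(8.99×10^9)(1.94×10^-6)/(0.28) = 1.25×10^5 N/C.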